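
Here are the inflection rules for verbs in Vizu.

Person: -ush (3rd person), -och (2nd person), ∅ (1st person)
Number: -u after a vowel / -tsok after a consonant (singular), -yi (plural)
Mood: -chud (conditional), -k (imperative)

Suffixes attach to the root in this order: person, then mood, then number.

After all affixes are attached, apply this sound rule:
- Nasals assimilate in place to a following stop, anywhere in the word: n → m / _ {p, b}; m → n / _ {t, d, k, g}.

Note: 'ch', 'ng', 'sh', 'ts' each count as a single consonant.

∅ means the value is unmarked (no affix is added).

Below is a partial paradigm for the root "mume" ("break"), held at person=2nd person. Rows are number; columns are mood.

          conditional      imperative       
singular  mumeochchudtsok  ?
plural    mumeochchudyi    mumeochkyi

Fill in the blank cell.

Attach person 2nd person -och → mumeoch.
Attach mood imperative -k → mumeochk.
Attach number singular -tsok (after consonant 'k') → mumeochktsok.
Nasal assimilation: no change.

mumeochktsok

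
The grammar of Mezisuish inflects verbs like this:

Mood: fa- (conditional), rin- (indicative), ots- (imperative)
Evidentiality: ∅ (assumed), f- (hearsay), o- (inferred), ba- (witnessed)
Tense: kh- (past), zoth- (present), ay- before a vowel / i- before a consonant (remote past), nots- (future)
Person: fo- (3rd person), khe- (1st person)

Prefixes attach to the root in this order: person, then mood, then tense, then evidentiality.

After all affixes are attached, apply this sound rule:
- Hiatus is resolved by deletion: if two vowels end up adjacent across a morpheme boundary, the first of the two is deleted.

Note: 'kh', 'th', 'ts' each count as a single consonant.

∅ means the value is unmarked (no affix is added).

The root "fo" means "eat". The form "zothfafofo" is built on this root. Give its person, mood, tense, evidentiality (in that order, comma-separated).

3rd person, conditional, present, assumed

Segment: zoth-fa-fo-fo.
person: fo- → 3rd person.
mood: fa- → conditional.
tense: zoth- → present.
evidentiality: ∅ → assumed.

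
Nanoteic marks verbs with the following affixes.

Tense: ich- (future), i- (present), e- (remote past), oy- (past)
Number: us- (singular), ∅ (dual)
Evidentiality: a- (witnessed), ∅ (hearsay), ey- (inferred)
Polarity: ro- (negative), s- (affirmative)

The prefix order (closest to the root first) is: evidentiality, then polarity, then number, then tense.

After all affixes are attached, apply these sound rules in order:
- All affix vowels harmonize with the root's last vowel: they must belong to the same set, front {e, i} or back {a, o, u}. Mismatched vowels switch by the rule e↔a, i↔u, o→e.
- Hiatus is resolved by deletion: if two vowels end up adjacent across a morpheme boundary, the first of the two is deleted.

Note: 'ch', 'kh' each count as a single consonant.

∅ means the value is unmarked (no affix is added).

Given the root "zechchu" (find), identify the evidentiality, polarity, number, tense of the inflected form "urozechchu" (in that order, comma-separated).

hearsay, negative, dual, present

Segment: i-ro-zechchu.
evidentiality: ∅ → hearsay.
polarity: ro- → negative.
number: ∅ → dual.
tense: i- → present.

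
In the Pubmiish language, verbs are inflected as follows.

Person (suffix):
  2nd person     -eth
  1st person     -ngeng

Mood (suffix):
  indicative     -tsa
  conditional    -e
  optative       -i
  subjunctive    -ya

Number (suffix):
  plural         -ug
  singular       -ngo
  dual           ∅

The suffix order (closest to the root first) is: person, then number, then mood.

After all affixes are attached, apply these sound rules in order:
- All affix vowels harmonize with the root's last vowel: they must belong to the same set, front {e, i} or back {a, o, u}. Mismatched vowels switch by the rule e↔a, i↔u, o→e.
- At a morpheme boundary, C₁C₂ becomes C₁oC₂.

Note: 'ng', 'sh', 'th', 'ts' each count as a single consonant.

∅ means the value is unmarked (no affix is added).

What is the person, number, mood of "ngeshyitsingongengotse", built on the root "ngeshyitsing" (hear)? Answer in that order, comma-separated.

1st person, dual, indicative

Segment: ngeshyitsing-ngeng-tsa.
person: -ngeng → 1st person.
number: ∅ → dual.
mood: -tsa → indicative.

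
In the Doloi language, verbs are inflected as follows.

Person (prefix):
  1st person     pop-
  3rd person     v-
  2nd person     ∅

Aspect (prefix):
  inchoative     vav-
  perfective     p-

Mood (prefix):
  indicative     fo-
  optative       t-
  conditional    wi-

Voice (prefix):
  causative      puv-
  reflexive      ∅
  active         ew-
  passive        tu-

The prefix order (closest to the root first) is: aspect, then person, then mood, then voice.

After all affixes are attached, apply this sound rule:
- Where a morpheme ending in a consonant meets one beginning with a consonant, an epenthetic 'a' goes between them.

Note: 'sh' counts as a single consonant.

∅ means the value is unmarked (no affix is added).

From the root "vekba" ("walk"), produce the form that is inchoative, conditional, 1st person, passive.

Attach aspect inchoative vav- → vavvekba.
Attach person 1st person pop- → popvavvekba.
Attach mood conditional wi- → wipopvavvekba.
Attach voice passive tu- → tuwipopvavvekba.
Apply epenthesis: tuwipopvavvekba → tuwipopavavavekba.

tuwipopavavavekba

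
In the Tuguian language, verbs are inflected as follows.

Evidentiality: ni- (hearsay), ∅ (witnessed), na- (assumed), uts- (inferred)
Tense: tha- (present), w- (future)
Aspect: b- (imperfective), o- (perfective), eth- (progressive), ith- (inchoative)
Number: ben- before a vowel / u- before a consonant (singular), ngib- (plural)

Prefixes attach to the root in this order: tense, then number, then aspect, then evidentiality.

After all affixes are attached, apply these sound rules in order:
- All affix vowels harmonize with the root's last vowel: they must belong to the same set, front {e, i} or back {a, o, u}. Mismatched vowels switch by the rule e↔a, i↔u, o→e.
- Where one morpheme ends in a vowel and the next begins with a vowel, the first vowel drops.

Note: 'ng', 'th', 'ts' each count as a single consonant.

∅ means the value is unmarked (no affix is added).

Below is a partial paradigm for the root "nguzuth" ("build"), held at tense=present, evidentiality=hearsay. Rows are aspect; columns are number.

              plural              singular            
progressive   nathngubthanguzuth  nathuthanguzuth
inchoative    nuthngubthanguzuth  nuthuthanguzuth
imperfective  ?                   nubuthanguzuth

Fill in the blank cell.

Attach tense present tha- → thanguzuth.
Attach number plural ngib- → ngibthanguzuth.
Attach aspect imperfective b- → bngibthanguzuth.
Attach evidentiality hearsay ni- → nibngibthanguzuth.
Apply vowel harmony: nibngibthanguzuth → nubngubthanguzuth.
Vowel deletion: no change.

nubngubthanguzuth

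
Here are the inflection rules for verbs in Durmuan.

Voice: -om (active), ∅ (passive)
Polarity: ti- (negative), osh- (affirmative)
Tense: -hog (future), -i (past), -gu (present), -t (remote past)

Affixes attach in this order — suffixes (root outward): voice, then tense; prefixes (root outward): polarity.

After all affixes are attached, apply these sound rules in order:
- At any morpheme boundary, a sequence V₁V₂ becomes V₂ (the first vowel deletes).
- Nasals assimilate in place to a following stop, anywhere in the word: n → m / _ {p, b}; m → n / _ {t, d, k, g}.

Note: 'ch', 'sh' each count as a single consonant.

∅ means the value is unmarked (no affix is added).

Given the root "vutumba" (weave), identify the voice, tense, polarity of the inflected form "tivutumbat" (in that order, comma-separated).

passive, remote past, negative

Segment: ti-vutumba-t.
voice: ∅ → passive.
tense: -t → remote past.
polarity: ti- → negative.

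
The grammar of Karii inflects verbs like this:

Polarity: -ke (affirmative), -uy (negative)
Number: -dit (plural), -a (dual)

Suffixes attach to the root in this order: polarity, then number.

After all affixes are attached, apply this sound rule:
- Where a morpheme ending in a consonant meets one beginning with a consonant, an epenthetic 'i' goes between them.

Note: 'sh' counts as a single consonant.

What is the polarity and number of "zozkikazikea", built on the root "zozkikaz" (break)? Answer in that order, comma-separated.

Segment: zozkikaz-ke-a.
polarity: -ke → affirmative.
number: -a → dual.

affirmative, dual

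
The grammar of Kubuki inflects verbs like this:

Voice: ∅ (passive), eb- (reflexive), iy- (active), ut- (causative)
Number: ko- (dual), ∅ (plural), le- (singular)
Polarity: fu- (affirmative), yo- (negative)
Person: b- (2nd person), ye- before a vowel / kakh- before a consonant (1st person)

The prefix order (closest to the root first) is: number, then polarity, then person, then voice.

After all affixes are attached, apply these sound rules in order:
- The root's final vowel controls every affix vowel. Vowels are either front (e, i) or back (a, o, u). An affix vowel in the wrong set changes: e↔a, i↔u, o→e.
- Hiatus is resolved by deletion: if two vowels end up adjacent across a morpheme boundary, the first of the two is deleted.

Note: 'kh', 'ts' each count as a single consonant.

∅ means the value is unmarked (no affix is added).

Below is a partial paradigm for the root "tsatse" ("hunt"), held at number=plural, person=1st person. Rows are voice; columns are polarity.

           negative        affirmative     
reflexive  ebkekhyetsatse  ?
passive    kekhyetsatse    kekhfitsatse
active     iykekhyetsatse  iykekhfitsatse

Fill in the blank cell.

number = plural: zero marking, form stays tsatse.
Attach polarity affirmative fu- → futsatse.
Attach person 1st person kakh- (before consonant 'f') → kakhfutsatse.
Attach voice reflexive eb- → ebkakhfutsatse.
Apply vowel harmony: ebkakhfutsatse → ebkekhfitsatse.
Vowel deletion: no change.

ebkekhfitsatse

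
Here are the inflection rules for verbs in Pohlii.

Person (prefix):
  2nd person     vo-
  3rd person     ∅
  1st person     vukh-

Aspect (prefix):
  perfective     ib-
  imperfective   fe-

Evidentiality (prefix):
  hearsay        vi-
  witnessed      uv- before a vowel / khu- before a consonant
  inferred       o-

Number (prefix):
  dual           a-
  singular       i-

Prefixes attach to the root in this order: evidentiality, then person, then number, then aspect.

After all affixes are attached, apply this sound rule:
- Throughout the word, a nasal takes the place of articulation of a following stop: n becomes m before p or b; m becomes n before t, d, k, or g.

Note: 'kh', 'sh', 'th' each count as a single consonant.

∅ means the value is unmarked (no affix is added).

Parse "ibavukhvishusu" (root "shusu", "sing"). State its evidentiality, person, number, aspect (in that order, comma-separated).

hearsay, 1st person, dual, perfective

Segment: ib-a-vukh-vi-shusu.
evidentiality: vi- → hearsay.
person: vukh- → 1st person.
number: a- → dual.
aspect: ib- → perfective.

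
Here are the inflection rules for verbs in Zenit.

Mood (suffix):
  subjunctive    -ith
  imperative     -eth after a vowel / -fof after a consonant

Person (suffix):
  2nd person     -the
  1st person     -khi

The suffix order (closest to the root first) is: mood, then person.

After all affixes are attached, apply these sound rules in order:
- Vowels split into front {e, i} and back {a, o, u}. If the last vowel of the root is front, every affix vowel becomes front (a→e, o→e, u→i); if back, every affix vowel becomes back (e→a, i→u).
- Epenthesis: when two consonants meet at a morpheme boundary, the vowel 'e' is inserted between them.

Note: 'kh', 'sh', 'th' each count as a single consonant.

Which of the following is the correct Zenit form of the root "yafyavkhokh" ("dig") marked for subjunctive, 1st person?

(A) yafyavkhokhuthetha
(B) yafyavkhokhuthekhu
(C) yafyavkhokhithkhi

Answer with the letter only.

B

Attach mood subjunctive -ith → yafyavkhokhith.
Attach person 1st person -khi → yafyavkhokhithkhi.
Apply vowel harmony: yafyavkhokhithkhi → yafyavkhokhuthkhu.
Apply epenthesis: yafyavkhokhuthkhu → yafyavkhokhuthekhu.
So the correct form is yafyavkhokhuthekhu, option (B).
(A) yafyavkhokhuthetha is wrong: it uses 2nd person instead of 1st person for person.
(C) yafyavkhokhithkhi is wrong: it fails to apply the sound rule(s).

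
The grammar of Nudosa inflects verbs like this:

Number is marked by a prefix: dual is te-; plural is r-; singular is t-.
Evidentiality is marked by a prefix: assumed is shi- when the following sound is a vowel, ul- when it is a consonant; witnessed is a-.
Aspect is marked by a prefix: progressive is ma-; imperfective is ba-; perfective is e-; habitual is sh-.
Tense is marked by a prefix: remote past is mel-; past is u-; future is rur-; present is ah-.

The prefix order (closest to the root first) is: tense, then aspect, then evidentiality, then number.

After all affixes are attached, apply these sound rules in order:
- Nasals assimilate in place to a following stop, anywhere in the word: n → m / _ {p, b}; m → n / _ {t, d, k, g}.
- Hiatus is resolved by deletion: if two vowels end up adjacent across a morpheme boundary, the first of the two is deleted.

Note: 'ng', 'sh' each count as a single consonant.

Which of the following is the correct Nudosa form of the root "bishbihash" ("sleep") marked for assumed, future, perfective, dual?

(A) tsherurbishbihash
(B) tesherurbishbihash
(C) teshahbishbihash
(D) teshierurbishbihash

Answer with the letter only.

B

Attach tense future rur- → rurbishbihash.
Attach aspect perfective e- → erurbishbihash.
Attach evidentiality assumed shi- (before vowel 'e') → shierurbishbihash.
Attach number dual te- → teshierurbishbihash.
Nasal assimilation: no change.
Apply vowel deletion: teshierurbishbihash → tesherurbishbihash.
So the correct form is tesherurbishbihash, option (B).
(C) teshahbishbihash is wrong: it uses present instead of future for tense.
(D) teshierurbishbihash is wrong: it fails to apply the sound rule(s).
(A) tsherurbishbihash is wrong: it uses singular instead of dual for number.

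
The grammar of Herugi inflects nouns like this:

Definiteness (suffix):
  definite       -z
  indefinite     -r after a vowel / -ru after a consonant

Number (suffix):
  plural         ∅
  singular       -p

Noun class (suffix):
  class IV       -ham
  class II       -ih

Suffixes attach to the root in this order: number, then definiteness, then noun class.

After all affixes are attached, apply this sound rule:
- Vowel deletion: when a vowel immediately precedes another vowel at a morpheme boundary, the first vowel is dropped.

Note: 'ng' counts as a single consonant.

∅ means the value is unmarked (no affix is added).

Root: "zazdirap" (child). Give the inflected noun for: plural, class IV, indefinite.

zazdirapruham

number = plural: zero marking, form stays zazdirap.
Attach definiteness indefinite -ru (after consonant 'p') → zazdirapru.
Attach noun class class IV -ham → zazdirapruham.
Vowel deletion: no change.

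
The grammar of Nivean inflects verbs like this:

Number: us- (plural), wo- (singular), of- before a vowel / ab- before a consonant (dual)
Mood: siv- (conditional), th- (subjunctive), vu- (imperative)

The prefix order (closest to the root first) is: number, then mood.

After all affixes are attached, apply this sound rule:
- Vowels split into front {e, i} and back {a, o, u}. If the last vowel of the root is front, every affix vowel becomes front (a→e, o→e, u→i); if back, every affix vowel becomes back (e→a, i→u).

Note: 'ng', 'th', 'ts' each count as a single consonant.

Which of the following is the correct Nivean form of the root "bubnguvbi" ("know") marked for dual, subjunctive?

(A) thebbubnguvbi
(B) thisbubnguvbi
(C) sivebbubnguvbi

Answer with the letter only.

Attach number dual ab- (before consonant 'b') → abbubnguvbi.
Attach mood subjunctive th- → thabbubnguvbi.
Apply vowel harmony: thabbubnguvbi → thebbubnguvbi.
So the correct form is thebbubnguvbi, option (A).
(B) thisbubnguvbi is wrong: it uses plural instead of dual for number.
(C) sivebbubnguvbi is wrong: it uses conditional instead of subjunctive for mood.

A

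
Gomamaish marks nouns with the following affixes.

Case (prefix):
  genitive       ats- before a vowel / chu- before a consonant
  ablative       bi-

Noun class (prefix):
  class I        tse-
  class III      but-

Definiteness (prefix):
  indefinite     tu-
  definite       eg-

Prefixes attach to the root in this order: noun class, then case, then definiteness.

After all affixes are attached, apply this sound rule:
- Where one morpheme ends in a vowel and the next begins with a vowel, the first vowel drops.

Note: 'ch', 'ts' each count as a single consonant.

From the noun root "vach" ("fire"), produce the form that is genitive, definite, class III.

Attach noun class class III but- → butvach.
Attach case genitive chu- (before consonant 'b') → chubutvach.
Attach definiteness definite eg- → egchubutvach.
Vowel deletion: no change.

egchubutvach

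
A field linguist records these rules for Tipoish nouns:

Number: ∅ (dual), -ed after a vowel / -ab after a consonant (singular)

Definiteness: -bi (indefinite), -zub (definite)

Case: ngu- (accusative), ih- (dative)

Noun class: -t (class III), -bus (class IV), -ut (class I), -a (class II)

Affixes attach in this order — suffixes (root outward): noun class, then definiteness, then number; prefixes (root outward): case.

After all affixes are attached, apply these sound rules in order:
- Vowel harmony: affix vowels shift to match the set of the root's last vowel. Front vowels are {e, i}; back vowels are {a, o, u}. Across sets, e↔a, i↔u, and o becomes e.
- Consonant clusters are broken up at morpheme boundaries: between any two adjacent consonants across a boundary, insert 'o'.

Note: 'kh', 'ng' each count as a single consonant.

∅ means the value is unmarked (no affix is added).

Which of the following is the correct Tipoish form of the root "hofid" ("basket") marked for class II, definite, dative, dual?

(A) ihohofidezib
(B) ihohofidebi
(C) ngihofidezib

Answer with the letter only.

A

Attach noun class class II -a → hofida.
Attach case dative ih- → ihhofida.
Attach definiteness definite -zub → ihhofidazub.
number = dual: zero marking, form stays ihhofidazub.
Apply vowel harmony: ihhofidazub → ihhofidezib.
Apply epenthesis: ihhofidezib → ihohofidezib.
So the correct form is ihohofidezib, option (A).
(C) ngihofidezib is wrong: it uses accusative instead of dative for case.
(B) ihohofidebi is wrong: it uses indefinite instead of definite for definiteness.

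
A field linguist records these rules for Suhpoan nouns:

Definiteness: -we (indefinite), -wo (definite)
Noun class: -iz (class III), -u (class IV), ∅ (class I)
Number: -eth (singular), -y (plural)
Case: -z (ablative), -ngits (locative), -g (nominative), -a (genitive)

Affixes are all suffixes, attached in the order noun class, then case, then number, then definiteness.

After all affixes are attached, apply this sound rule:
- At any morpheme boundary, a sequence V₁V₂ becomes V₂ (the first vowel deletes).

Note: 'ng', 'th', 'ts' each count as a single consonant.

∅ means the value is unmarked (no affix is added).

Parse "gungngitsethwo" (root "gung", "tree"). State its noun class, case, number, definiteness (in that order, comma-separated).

Segment: gung-ngits-eth-wo.
noun class: ∅ → class I.
case: -ngits → locative.
number: -eth → singular.
definiteness: -wo → definite.

class I, locative, singular, definite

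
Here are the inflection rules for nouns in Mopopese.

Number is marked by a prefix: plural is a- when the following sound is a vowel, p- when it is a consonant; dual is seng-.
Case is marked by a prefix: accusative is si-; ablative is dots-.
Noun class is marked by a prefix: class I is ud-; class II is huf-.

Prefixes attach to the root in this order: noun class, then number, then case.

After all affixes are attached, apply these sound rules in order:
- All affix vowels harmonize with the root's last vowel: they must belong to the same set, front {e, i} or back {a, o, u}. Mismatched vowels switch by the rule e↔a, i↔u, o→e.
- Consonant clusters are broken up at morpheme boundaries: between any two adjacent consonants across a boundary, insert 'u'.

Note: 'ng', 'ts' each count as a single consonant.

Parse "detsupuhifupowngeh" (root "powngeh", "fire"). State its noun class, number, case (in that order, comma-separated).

class II, plural, ablative

Segment: dots-p-huf-powngeh.
noun class: huf- → class II.
number: a/p- → plural.
case: dots- → ablative.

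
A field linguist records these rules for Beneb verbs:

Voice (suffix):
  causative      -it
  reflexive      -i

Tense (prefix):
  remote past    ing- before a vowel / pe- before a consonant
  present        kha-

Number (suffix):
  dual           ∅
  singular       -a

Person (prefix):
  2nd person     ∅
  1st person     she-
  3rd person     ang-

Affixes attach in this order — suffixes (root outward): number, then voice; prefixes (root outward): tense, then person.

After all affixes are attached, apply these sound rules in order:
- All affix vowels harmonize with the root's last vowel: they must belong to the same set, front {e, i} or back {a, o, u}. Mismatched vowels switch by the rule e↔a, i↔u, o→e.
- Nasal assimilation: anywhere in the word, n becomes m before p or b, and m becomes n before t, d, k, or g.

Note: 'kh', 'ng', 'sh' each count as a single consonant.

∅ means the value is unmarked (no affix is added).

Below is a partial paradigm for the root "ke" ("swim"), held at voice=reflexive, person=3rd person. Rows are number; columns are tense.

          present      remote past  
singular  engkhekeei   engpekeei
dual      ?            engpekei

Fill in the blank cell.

engkhekei

number = dual: zero marking, form stays ke.
Attach voice reflexive -i → kei.
Attach tense present kha- → khakei.
Attach person 3rd person ang- → angkhakei.
Apply vowel harmony: angkhakei → engkhekei.
Nasal assimilation: no change.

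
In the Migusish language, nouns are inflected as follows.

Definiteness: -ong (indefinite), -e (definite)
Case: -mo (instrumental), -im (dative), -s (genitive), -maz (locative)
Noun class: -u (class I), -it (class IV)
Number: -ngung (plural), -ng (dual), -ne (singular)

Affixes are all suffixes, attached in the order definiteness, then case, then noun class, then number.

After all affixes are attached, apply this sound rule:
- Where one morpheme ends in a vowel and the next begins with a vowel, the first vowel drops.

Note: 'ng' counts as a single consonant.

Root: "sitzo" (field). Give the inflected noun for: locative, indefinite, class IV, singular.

Attach definiteness indefinite -ong → sitzoong.
Attach case locative -maz → sitzoongmaz.
Attach noun class class IV -it → sitzoongmazit.
Attach number singular -ne → sitzoongmazitne.
Apply vowel deletion: sitzoongmazitne → sitzongmazitne.

sitzongmazitne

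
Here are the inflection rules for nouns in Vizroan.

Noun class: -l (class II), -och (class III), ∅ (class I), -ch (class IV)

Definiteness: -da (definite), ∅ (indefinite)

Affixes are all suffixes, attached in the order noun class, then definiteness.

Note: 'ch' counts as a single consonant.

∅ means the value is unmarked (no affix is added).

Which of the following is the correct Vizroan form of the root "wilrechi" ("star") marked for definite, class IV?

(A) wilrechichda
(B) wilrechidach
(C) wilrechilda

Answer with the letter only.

A

Attach noun class class IV -ch → wilrechich.
Attach definiteness definite -da → wilrechichda.
So the correct form is wilrechichda, option (A).
(B) wilrechidach is wrong: it has the affixes in the wrong order.
(C) wilrechilda is wrong: it uses class II instead of class IV for noun class.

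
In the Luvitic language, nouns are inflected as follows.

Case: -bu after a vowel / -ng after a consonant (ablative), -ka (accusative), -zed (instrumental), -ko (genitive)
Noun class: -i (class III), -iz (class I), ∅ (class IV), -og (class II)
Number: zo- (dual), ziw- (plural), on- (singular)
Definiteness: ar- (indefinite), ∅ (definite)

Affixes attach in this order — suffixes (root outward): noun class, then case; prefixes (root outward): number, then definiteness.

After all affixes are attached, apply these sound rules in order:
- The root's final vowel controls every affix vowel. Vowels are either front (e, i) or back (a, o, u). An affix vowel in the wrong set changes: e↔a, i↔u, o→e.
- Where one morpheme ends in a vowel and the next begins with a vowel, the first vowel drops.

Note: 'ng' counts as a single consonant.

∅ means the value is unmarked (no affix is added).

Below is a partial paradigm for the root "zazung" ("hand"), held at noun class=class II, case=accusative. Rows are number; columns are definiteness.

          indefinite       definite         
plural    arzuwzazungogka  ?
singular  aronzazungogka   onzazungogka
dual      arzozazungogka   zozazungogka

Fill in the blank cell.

Attach noun class class II -og → zazungog.
Attach number plural ziw- → ziwzazungog.
definiteness = definite: zero marking, form stays ziwzazungog.
Attach case accusative -ka → ziwzazungogka.
Apply vowel harmony: ziwzazungogka → zuwzazungogka.
Vowel deletion: no change.

zuwzazungogka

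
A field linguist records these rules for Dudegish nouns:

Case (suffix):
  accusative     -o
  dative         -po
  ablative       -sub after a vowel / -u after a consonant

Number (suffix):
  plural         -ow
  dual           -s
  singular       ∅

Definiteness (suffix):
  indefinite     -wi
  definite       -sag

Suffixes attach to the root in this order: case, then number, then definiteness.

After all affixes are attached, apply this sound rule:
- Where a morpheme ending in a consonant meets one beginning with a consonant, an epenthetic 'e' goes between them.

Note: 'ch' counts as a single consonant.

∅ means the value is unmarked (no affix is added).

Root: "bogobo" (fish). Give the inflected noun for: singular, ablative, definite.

Attach case ablative -sub (after vowel 'o') → bogobosub.
number = singular: zero marking, form stays bogobosub.
Attach definiteness definite -sag → bogobosubsag.
Apply epenthesis: bogobosubsag → bogobosubesag.

bogobosubesag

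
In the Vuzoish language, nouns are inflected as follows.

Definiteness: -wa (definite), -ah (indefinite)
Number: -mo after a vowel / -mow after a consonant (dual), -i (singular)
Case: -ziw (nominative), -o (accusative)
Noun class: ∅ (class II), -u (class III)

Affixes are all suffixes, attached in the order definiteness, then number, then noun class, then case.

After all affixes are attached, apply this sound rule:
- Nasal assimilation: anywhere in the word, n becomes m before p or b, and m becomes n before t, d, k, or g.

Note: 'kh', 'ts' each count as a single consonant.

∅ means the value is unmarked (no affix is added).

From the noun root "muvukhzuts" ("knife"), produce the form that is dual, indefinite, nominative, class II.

Attach definiteness indefinite -ah → muvukhzutsah.
Attach number dual -mow (after consonant 'h') → muvukhzutsahmow.
noun class = class II: zero marking, form stays muvukhzutsahmow.
Attach case nominative -ziw → muvukhzutsahmowziw.
Nasal assimilation: no change.

muvukhzutsahmowziw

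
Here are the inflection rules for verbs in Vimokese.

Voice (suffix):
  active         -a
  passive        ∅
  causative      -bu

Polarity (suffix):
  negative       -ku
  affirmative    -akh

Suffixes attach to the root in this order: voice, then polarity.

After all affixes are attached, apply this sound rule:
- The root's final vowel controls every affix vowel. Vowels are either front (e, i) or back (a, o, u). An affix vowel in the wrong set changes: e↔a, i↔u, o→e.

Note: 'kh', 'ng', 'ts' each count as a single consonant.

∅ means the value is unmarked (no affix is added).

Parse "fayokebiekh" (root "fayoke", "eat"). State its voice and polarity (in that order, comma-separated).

causative, affirmative

Segment: fayoke-bu-akh.
voice: -bu → causative.
polarity: -akh → affirmative.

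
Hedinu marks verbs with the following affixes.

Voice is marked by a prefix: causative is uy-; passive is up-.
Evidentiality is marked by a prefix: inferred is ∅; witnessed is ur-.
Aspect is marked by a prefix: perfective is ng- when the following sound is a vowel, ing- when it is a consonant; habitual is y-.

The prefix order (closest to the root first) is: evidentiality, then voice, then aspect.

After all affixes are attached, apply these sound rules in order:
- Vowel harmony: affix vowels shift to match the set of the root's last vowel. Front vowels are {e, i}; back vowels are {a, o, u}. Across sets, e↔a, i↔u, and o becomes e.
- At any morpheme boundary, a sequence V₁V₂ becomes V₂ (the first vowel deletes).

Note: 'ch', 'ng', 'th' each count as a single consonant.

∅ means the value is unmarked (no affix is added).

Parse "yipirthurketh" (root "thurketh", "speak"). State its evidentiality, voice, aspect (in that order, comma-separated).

Segment: y-up-ur-thurketh.
evidentiality: ur- → witnessed.
voice: up- → passive.
aspect: y- → habitual.

witnessed, passive, habitual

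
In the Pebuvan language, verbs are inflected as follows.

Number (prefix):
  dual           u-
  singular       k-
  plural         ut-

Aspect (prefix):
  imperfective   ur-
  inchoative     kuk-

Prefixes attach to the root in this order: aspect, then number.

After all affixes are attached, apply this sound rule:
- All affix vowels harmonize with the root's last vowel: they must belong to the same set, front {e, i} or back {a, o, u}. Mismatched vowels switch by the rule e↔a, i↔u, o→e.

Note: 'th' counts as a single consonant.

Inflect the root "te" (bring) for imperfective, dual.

iirte

Attach aspect imperfective ur- → urte.
Attach number dual u- → uurte.
Apply vowel harmony: uurte → iirte.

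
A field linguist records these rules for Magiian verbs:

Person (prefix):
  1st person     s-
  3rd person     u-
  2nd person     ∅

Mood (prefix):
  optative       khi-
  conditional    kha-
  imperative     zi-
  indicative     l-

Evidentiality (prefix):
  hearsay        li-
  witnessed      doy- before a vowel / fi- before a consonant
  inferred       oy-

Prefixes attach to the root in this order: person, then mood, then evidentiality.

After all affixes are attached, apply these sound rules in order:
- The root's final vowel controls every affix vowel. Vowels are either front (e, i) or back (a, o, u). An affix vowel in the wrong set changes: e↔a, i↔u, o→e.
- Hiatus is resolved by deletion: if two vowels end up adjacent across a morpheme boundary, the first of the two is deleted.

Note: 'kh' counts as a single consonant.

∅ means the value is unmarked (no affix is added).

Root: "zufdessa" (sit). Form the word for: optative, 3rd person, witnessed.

fukhuzufdessa

Attach person 3rd person u- → uzufdessa.
Attach mood optative khi- → khiuzufdessa.
Attach evidentiality witnessed fi- (before consonant 'kh') → fikhiuzufdessa.
Apply vowel harmony: fikhiuzufdessa → fukhuuzufdessa.
Apply vowel deletion: fukhuuzufdessa → fukhuzufdessa.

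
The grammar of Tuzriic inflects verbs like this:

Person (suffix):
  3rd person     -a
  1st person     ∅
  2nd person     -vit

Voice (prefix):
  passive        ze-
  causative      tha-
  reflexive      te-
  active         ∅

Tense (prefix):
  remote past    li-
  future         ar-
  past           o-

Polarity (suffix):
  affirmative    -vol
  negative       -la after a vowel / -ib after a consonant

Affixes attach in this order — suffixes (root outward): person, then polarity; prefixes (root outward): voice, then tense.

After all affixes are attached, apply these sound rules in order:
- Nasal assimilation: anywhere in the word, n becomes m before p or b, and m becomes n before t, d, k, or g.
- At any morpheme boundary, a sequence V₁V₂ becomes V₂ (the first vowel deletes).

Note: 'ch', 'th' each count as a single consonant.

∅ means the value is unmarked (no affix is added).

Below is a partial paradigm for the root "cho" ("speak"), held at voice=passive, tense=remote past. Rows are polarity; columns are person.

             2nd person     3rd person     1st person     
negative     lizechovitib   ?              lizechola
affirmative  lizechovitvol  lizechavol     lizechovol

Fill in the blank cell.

Attach voice passive ze- → zecho.
Attach tense remote past li- → lizecho.
Attach person 3rd person -a → lizechoa.
Attach polarity negative -la (after vowel 'a') → lizechoala.
Nasal assimilation: no change.
Apply vowel deletion: lizechoala → lizechala.

lizechala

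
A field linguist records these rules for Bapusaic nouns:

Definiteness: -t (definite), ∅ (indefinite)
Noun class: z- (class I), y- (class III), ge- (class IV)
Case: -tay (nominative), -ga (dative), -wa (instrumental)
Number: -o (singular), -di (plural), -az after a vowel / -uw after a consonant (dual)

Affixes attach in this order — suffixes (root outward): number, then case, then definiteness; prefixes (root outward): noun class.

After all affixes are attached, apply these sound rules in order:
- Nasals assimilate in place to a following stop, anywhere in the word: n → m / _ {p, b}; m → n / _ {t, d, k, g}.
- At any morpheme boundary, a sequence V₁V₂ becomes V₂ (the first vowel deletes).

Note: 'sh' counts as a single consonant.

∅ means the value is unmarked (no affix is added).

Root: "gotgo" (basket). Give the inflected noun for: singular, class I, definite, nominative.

zgotgotayt

Attach noun class class I z- → zgotgo.
Attach number singular -o → zgotgoo.
Attach case nominative -tay → zgotgootay.
Attach definiteness definite -t → zgotgootayt.
Nasal assimilation: no change.
Apply vowel deletion: zgotgootayt → zgotgotayt.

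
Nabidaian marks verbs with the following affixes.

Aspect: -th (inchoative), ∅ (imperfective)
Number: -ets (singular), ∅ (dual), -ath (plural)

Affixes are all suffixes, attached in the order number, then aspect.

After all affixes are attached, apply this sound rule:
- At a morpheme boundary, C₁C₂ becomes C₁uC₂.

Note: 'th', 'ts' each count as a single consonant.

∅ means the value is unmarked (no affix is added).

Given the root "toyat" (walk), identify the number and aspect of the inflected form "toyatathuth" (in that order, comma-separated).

plural, inchoative

Segment: toyat-ath-th.
number: -ath → plural.
aspect: -th → inchoative.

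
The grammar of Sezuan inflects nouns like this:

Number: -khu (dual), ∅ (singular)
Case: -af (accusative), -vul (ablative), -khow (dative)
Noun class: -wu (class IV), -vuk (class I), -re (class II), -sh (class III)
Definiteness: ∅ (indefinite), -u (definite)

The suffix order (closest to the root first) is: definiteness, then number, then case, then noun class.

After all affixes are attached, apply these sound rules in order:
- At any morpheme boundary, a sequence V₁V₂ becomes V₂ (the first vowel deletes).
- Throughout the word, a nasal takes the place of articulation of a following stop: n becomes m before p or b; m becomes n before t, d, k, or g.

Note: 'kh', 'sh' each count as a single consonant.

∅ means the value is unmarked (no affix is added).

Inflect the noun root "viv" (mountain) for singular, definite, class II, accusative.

vivafre

Attach definiteness definite -u → vivu.
number = singular: zero marking, form stays vivu.
Attach case accusative -af → vivuaf.
Attach noun class class II -re → vivuafre.
Apply vowel deletion: vivuafre → vivafre.
Nasal assimilation: no change.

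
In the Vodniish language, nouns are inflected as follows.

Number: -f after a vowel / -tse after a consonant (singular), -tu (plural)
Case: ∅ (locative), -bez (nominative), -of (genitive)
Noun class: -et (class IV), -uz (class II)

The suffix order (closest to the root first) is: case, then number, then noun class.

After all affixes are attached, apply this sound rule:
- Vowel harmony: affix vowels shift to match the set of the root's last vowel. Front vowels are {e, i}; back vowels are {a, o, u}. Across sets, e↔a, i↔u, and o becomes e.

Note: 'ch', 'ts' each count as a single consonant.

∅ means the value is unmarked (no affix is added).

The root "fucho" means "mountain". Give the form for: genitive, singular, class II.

Attach case genitive -of → fuchoof.
Attach number singular -tse (after consonant 'f') → fuchooftse.
Attach noun class class II -uz → fuchooftseuz.
Apply vowel harmony: fuchooftseuz → fuchooftsauz.

fuchooftsauz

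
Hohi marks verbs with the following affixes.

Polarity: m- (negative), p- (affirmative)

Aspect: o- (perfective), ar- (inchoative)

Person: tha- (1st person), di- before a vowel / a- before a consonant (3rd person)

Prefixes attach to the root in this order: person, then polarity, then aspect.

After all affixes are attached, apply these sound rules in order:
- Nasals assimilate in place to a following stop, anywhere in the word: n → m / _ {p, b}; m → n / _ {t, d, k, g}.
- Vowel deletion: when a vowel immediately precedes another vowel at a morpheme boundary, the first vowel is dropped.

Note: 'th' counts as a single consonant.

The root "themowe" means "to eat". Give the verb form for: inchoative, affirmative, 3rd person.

arpathemowe

Attach person 3rd person a- (before consonant 'th') → athemowe.
Attach polarity affirmative p- → pathemowe.
Attach aspect inchoative ar- → arpathemowe.
Nasal assimilation: no change.
Vowel deletion: no change.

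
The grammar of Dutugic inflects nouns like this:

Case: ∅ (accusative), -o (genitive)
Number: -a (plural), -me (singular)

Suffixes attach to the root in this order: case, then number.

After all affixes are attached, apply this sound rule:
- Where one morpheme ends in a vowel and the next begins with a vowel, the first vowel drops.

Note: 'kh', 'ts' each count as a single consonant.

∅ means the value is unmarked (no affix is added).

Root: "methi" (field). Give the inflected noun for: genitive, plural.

metha

Attach case genitive -o → methio.
Attach number plural -a → methioa.
Apply vowel deletion: methioa → metha.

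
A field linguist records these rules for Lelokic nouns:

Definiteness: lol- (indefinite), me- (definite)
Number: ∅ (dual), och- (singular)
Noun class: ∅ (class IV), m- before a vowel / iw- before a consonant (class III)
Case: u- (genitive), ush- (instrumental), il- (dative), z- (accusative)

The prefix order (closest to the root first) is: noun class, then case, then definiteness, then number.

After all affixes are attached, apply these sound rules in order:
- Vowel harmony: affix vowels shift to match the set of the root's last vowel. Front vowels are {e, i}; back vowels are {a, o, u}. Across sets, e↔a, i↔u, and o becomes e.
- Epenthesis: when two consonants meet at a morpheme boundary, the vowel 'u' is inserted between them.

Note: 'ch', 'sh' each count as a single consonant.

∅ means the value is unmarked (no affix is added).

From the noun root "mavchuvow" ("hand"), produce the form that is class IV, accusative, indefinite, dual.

noun class = class IV: zero marking, form stays mavchuvow.
Attach case accusative z- → zmavchuvow.
Attach definiteness indefinite lol- → lolzmavchuvow.
number = dual: zero marking, form stays lolzmavchuvow.
Vowel harmony: no change.
Apply epenthesis: lolzmavchuvow → loluzumavchuvow.

loluzumavchuvow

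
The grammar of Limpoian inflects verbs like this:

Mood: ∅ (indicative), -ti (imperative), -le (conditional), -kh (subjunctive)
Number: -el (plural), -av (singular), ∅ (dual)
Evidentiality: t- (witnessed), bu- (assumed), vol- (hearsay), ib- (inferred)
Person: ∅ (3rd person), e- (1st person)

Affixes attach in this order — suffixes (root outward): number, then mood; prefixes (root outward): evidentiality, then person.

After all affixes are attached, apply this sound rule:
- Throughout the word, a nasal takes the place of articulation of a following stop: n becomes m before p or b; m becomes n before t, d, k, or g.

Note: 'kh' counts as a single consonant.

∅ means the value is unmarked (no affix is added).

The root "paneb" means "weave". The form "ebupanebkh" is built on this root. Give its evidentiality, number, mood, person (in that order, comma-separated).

Segment: e-bu-paneb-kh.
evidentiality: bu- → assumed.
number: ∅ → dual.
mood: -kh → subjunctive.
person: e- → 1st person.

assumed, dual, subjunctive, 1st person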